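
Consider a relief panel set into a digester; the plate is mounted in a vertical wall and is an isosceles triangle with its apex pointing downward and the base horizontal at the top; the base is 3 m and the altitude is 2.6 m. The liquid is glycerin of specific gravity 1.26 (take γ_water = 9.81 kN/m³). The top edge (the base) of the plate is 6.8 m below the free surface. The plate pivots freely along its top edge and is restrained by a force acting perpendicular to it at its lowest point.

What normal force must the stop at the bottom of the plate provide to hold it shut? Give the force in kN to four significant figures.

P ≈ 130.2 kN

γ = 1.26 × 9.81 = 12.3606 kN/m³.
With the apex down, the centroid sits h/3 = 2.6/3 = 0.866667 m below the base (the top edge), so the centroid depth is h_c = 6.8 + 0.866667 = 7.66667 m.
A = ½ × 3 × 2.6 = 3.9 m².
Resultant F = γ·h_c·A = 12.3606 × 7.66667 × 3.9 = 369.582 kN.
I_c = b·h³/36 = 3 × 2.6³/36 = 1.46467 m⁴.
Centre of pressure: y_p = y_c + I_c/(y_c·A) = 7.66667 + 1.46467/(7.66667 × 3.9) = 7.66667 + 0.0489856 = 7.71566 m along the plane.
The resultant acts 0.866667 + 0.0489856 = 0.915653 m (along the plate) below the hinge at the top edge, so the moment about the hinge is M = F × 0.915653 = 369.582 × 0.915653 = 338.409 kN·m.
A normal force at the bottom, 2.6 m from the hinge, must supply this moment: P = 338.409/2.6 = 130.157 kN.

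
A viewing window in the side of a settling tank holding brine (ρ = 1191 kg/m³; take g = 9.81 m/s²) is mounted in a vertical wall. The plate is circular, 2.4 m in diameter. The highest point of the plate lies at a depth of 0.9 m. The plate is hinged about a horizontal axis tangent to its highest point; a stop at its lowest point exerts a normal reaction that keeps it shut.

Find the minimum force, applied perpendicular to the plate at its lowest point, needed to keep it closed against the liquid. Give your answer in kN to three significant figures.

P ≈ 63.4 kN

γ = ρg = 1191 × 9.81 / 1000 = 11.68371 kN/m³.
The centroid is at the centre, 1.2 m below the top of the plate, so the centroid depth is h_c = 0.9 + 1.2 = 2.1 m.
A = π(1.2)² = 4.52389 m².
Resultant F = γ·h_c·A = 11.68371 × 2.1 × 4.52389 = 110.997 kN.
I_c = πr⁴/4 = π × 1.2⁴/4 = 1.6286 m⁴.
Centre of pressure: y_p = y_c + I_c/(y_c·A) = 2.1 + 1.6286/(2.1 × 4.52389) = 2.1 + 0.171429 = 2.27143 m along the plane.
The resultant acts 1.2 + 0.171429 = 1.37143 m (along the plate) below the hinge at the top edge, so the moment about the hinge is M = F × 1.37143 = 110.997 × 1.37143 = 152.225 kN·m.
A normal force at the bottom, 2.4 m from the hinge, must supply this moment: P = 152.225/2.4 = 63.4271 kN.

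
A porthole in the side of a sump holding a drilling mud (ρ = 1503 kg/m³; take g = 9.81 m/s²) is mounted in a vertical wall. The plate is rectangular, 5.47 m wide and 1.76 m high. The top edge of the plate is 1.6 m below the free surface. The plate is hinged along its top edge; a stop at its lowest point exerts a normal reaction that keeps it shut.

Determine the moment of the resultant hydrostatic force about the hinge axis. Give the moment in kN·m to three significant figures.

γ = ρg = 1503 × 9.81 / 1000 = 14.74443 kN/m³.
The centroid lies 1.76/2 = 0.88 m below the top edge, so the centroid depth is h_c = 1.6 + 0.88 = 2.48 m.
A = 5.47 × 1.76 = 9.6272 m².
Resultant F = γ·h_c·A = 14.74443 × 2.48 × 9.6272 = 352.03 kN.
I_c = b·h³/12 = 5.47 × 1.76³/12 = 2.4851 m⁴.
Centre of pressure: y_p = y_c + I_c/(y_c·A) = 2.48 + 2.4851/(2.48 × 9.6272) = 2.48 + 0.104086 = 2.58409 m along the plane.
The resultant acts 0.88 + 0.104086 = 0.984086 m (along the plate) below the hinge at the top edge, so the moment about the hinge is M = F × 0.984086 = 352.03 × 0.984086 = 346.428 kN·m.

M ≈ 346 kN·m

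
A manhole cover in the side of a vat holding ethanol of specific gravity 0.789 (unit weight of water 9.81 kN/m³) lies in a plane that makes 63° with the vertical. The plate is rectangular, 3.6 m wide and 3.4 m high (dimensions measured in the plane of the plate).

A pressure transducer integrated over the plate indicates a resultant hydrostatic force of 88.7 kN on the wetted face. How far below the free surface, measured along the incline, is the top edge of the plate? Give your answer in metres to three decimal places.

γ = 0.789 × 9.81 = 7.74009 kN/m³.
A = 3.6 × 3.4 = 12.24 m².
From F = γ·h_c·A, the centroid depth is h_c = 88.7/(7.74009 × 12.24) = 0.936259 m.
The plate makes 63° with the vertical, i.e. θ = 90° − 63° = 27° to the horizontal. Measuring y along the incline from the free-surface line, vertical depth h = y·sinθ with sinθ = 0.453990.
Along the incline, y_c = h_c/sinθ = 0.936259/0.453990 = 2.06229 m.
The centroid lies 3.4/2 = 1.7 m below the top edge, so the top edge sits at y_top = 2.06229 − 1.7 = 0.36229 m along the incline.

y_top ≈ 0.362 m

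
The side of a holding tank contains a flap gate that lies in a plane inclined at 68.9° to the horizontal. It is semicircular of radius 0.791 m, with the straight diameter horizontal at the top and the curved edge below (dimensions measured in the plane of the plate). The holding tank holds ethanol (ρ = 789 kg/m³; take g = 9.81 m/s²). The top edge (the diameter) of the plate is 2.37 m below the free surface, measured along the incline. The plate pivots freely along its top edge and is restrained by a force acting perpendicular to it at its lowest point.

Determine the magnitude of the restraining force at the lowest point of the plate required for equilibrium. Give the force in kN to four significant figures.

γ = ρg = 789 × 9.81 / 1000 = 7.74009 kN/m³.
Let θ = 68.9° be the plate's angle to the horizontal; measure y along the incline from where the plane meets the free surface. Vertical depth h = y·sinθ with sinθ = 0.932954.
The centroid of a semicircle lies 4r/(3π) = 0.335711 m from the diameter, here below the top edge, so y_c = 2.37 + 0.335711 = 2.70571 m and h_c = 2.70571 × 0.932954 = 2.5243 m.
A = πr²/2 = π × 0.791²/2 = 0.982817 m².
Resultant F = γ·h_c·A = 7.74009 × 2.5243 × 0.982817 = 19.2026 kN.
I_c = (π/8 − 8/(9π))·r⁴ = 0.109757 × 0.791⁴ = 0.0429673 m⁴.
Centre of pressure: y_p = y_c + I_c/(y_c·A) = 2.70571 + 0.0429673/(2.70571 × 0.982817) = 2.70571 + 0.0161579 = 2.72187 m along the plane.
The resultant acts 0.335711 + 0.0161579 = 0.351869 m (along the plate) below the hinge at the top edge, so the moment about the hinge is M = F × 0.351869 = 19.2026 × 0.351869 = 6.7568 kN·m.
A normal force at the bottom, 0.791 m from the hinge, must supply this moment: P = 6.7568/0.791 = 8.5421 kN.

P ≈ 8.542 kN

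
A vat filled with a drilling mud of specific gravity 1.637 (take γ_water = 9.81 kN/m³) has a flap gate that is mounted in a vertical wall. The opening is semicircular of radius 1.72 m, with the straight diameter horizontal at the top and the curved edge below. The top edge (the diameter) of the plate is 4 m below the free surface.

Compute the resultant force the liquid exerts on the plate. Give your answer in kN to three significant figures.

γ = 1.637 × 9.81 = 16.05897 kN/m³.
The centroid of a semicircle lies 4r/(3π) = 0.729991 m from the diameter, here below the top edge, so the centroid depth is h_c = 4 + 0.729991 = 4.72999 m.
A = πr²/2 = π × 1.72²/2 = 4.64704 m².
Resultant F = γ·h_c·A = 16.05897 × 4.72999 × 4.64704 = 352.983 kN.

F ≈ 353 kN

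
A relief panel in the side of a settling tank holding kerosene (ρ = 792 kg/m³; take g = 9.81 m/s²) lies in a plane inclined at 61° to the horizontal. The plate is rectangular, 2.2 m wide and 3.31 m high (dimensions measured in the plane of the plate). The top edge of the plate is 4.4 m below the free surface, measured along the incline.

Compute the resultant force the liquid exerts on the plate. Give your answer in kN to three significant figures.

F ≈ 300 kN

γ = ρg = 792 × 9.81 / 1000 = 7.76952 kN/m³.
Let θ = 61° be the plate's angle to the horizontal; measure y along the incline from where the plane meets the free surface. Vertical depth h = y·sinθ with sinθ = 0.874620.
The centroid lies 3.31/2 = 1.655 m below the top edge, so y_c = 4.4 + 1.655 = 6.055 m and h_c = 6.055 × 0.874620 = 5.29582 m.
A = 2.2 × 3.31 = 7.282 m².
Resultant F = γ·h_c·A = 7.76952 × 5.29582 × 7.282 = 299.625 kN.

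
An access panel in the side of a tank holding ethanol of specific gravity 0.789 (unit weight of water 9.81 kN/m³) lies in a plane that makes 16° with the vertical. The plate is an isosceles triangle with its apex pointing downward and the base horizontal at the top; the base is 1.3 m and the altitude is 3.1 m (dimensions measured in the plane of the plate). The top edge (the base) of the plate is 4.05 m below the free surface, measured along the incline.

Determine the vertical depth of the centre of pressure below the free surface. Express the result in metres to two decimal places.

γ = 0.789 × 9.81 = 7.74009 kN/m³.
The plate makes 16° with the vertical, i.e. θ = 90° − 16° = 74° to the horizontal. Measuring y along the incline from the free-surface line, vertical depth h = y·sinθ with sinθ = 0.961262.
With the apex down, the centroid sits h/3 = 3.1/3 = 1.03333 m below the base (the top edge), so y_c = 4.05 + 1.03333 = 5.08333 m and h_c = 5.08333 × 0.961262 = 4.88641 m.
A = ½ × 1.3 × 3.1 = 2.015 m².
Resultant F = γ·h_c·A = 7.74009 × 4.88641 × 2.015 = 76.2098 kN.
I_c = b·h³/36 = 1.3 × 3.1³/36 = 1.07579 m⁴.
Centre of pressure: y_p = y_c + I_c/(y_c·A) = 5.08333 + 1.07579/(5.08333 × 2.015) = 5.08333 + 0.105028 = 5.18836 m along the plane.
Vertically, h_p = y_p·sinθ = 5.18836 × 0.961262 = 4.98737 m.

h_p = 4.99 m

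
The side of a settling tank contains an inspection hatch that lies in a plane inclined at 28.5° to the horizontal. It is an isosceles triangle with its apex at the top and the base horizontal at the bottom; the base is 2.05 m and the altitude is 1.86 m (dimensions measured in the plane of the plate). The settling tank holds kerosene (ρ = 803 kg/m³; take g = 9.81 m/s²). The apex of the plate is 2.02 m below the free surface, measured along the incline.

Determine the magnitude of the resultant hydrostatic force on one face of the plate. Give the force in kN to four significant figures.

F ≈ 23.36 kN

γ = ρg = 803 × 9.81 / 1000 = 7.87743 kN/m³.
Let θ = 28.5° be the plate's angle to the horizontal; measure y along the incline from where the plane meets the free surface. Vertical depth h = y·sinθ with sinθ = 0.477159.
With the apex up, the centroid sits 2h/3 = 2 × 1.86/3 = 1.24 m below the apex, so y_c = 2.02 + 1.24 = 3.26 m and h_c = 3.26 × 0.477159 = 1.55554 m.
A = ½ × 2.05 × 1.86 = 1.9065 m².
Resultant F = γ·h_c·A = 7.87743 × 1.55554 × 1.9065 = 23.3616 kN.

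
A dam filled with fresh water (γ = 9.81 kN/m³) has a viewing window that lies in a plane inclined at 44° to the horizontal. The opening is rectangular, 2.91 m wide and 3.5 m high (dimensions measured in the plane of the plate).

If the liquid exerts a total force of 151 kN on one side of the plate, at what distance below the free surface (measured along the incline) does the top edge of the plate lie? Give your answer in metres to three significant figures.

y_top ≈ 0.426 m

γ = 9.81 kN/m³.
A = 2.91 × 3.5 = 10.185 m².
From F = γ·h_c·A, the centroid depth is h_c = 151/(9.81 × 10.185) = 1.51129 m.
Let θ = 44° be the plate's angle to the horizontal; measure y along the incline from where the plane meets the free surface. Vertical depth h = y·sinθ with sinθ = 0.694658.
Along the incline, y_c = h_c/sinθ = 1.51129/0.694658 = 2.17559 m.
The centroid lies 3.5/2 = 1.75 m below the top edge, so the top edge sits at y_top = 2.17559 − 1.75 = 0.42559 m along the incline.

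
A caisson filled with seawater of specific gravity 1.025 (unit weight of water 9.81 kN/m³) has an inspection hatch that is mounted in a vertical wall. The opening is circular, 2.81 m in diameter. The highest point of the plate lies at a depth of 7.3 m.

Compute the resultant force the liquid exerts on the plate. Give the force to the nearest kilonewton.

F ≈ 543 kN

γ = 1.025 × 9.81 = 10.05525 kN/m³.
The centroid is at the centre, 1.405 m below the top of the plate, so the centroid depth is h_c = 7.3 + 1.405 = 8.705 m.
A = π(1.405)² = 6.20158 m².
Resultant F = γ·h_c·A = 10.05525 × 8.705 × 6.20158 = 542.83 kN.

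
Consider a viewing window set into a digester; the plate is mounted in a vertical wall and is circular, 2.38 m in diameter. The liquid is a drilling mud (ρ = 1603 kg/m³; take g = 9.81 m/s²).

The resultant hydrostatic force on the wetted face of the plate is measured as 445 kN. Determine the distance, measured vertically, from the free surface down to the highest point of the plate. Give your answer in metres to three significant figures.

d_top ≈ 5.17 m

γ = ρg = 1603 × 9.81 / 1000 = 15.72543 kN/m³.
A = π(1.19)² = 4.44881 m².
From F = γ·h_c·A, the centroid depth is h_c = 445/(15.72543 × 4.44881) = 6.36083 m.
The centroid is at the centre, 1.19 m below the top of the plate, so the highest point sits at h_top = 6.36083 − 1.19 = 5.17083 m below the surface.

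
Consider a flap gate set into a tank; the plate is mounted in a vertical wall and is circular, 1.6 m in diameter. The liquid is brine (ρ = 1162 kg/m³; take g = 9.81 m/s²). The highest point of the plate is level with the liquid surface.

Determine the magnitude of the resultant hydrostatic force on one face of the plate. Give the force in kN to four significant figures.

γ = ρg = 1162 × 9.81 / 1000 = 11.39922 kN/m³.
The centroid is at the centre, 0.8 m below the top of the plate, so the centroid depth is h_c = 0.8 m.
A = π(0.8)² = 2.01062 m².
Resultant F = γ·h_c·A = 11.39922 × 0.8 × 2.01062 = 18.3356 kN.

F ≈ 18.34 kN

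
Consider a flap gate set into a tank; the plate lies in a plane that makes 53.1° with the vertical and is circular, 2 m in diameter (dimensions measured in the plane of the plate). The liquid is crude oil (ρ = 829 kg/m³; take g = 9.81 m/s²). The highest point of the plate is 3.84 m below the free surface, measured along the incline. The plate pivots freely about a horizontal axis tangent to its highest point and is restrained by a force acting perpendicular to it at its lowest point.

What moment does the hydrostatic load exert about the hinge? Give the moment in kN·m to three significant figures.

M ≈ 78.1 kN·m

γ = ρg = 829 × 9.81 / 1000 = 8.13249 kN/m³.
The plate makes 53.1° with the vertical, i.e. θ = 90° − 53.1° = 36.9° to the horizontal. Measuring y along the incline from the free-surface line, vertical depth h = y·sinθ with sinθ = 0.600420.
The centroid is at the centre, 1 m below the top of the plate, so y_c = 3.84 + 1 = 4.84 m and h_c = 4.84 × 0.600420 = 2.90603 m.
A = π(1)² = 3.14159 m².
Resultant F = γ·h_c·A = 8.13249 × 2.90603 × 3.14159 = 74.246 kN.
I_c = πr⁴/4 = π × 1⁴/4 = 0.785398 m⁴.
Centre of pressure: y_p = y_c + I_c/(y_c·A) = 4.84 + 0.785398/(4.84 × 3.14159) = 4.84 + 0.0516529 = 4.89165 m along the plane.
The resultant acts 1 + 0.0516529 = 1.05165 m (along the plate) below the hinge at the top edge, so the moment about the hinge is M = F × 1.05165 = 74.246 × 1.05165 = 78.0808 kN·m.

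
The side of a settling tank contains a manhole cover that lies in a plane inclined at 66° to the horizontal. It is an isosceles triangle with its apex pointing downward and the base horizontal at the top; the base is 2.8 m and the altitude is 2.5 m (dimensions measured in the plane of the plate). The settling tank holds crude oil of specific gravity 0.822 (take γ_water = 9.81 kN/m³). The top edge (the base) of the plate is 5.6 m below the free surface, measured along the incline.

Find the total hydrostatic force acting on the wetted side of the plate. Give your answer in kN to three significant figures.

γ = 0.822 × 9.81 = 8.06382 kN/m³.
Let θ = 66° be the plate's angle to the horizontal; measure y along the incline from where the plane meets the free surface. Vertical depth h = y·sinθ with sinθ = 0.913545.
With the apex down, the centroid sits h/3 = 2.5/3 = 0.833333 m below the base (the top edge), so y_c = 5.6 + 0.833333 = 6.43333 m and h_c = 6.43333 × 0.913545 = 5.87714 m.
A = ½ × 2.8 × 2.5 = 3.5 m².
Resultant F = γ·h_c·A = 8.06382 × 5.87714 × 3.5 = 165.873 kN.

F ≈ 166 kN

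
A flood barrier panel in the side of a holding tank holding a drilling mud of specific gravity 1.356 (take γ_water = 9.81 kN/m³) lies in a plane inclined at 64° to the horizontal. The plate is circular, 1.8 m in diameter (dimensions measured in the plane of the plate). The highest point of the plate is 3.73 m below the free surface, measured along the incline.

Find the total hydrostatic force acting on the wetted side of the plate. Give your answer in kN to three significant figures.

γ = 1.356 × 9.81 = 13.30236 kN/m³.
Let θ = 64° be the plate's angle to the horizontal; measure y along the incline from where the plane meets the free surface. Vertical depth h = y·sinθ with sinθ = 0.898794.
The centroid is at the centre, 0.9 m below the top of the plate, so y_c = 3.73 + 0.9 = 4.63 m and h_c = 4.63 × 0.898794 = 4.16142 m.
A = π(0.9)² = 2.54469 m².
Resultant F = γ·h_c·A = 13.30236 × 4.16142 × 2.54469 = 140.866 kN.

F ≈ 141 kN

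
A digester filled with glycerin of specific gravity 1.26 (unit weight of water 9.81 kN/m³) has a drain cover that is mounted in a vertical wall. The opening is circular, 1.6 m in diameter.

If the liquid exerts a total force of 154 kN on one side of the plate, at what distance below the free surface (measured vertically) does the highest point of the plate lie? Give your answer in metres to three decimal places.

γ = 1.26 × 9.81 = 12.3606 kN/m³.
A = π(0.8)² = 2.01062 m².
From F = γ·h_c·A, the centroid depth is h_c = 154/(12.3606 × 2.01062) = 6.19657 m.
The centroid is at the centre, 0.8 m below the top of the plate, so the highest point sits at h_top = 6.19657 − 0.8 = 5.39657 m below the surface.

d_top ≈ 5.397 m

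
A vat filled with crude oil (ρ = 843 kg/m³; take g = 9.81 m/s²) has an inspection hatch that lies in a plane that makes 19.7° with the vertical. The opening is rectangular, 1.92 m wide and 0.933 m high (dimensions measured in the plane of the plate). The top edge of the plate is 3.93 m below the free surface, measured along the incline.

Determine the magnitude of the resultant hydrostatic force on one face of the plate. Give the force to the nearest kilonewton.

F ≈ 61 kN

γ = ρg = 843 × 9.81 / 1000 = 8.26983 kN/m³.
The plate makes 19.7° with the vertical, i.e. θ = 90° − 19.7° = 70.3° to the horizontal. Measuring y along the incline from the free-surface line, vertical depth h = y·sinθ with sinθ = 0.941471.
The centroid lies 0.933/2 = 0.4665 m below the top edge, so y_c = 3.93 + 0.4665 = 4.3965 m and h_c = 4.3965 × 0.941471 = 4.13918 m.
A = 1.92 × 0.933 = 1.79136 m².
Resultant F = γ·h_c·A = 8.26983 × 4.13918 × 1.79136 = 61.3188 kN.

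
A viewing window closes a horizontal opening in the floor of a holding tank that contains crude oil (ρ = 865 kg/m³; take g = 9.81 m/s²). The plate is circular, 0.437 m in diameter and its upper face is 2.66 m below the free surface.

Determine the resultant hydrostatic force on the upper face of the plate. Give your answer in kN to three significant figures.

F ≈ 3.39 kN

γ = ρg = 865 × 9.81 / 1000 = 8.48565 kN/m³.
The plate is horizontal, so pressure is uniform at p = γ·h = 8.48565 × 2.66 = 22.5718 kN/m².
A = π(0.2185)² = 0.149987 m².
F = p·A = 22.5718 × 0.149987 = 3.38548 kN.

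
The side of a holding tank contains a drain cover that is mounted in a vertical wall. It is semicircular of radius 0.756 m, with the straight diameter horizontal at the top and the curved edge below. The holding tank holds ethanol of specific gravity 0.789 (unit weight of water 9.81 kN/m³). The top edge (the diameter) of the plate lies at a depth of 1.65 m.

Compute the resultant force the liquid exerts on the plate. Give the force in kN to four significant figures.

γ = 0.789 × 9.81 = 7.74009 kN/m³.
The centroid of a semicircle lies 4r/(3π) = 0.320856 m from the diameter, here below the top edge, so the centroid depth is h_c = 1.65 + 0.320856 = 1.97086 m.
A = πr²/2 = π × 0.756²/2 = 0.897767 m².
Resultant F = γ·h_c·A = 7.74009 × 1.97086 × 0.897767 = 13.6951 kN.

F ≈ 13.70 kN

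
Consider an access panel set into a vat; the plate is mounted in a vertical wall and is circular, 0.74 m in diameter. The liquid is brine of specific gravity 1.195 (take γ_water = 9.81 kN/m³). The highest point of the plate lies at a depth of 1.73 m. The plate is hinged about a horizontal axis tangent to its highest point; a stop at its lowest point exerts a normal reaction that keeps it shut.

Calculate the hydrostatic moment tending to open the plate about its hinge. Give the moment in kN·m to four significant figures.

γ = 1.195 × 9.81 = 11.72295 kN/m³.
The centroid is at the centre, 0.37 m below the top of the plate, so the centroid depth is h_c = 1.73 + 0.37 = 2.1 m.
A = π(0.37)² = 0.430084 m².
Resultant F = γ·h_c·A = 11.72295 × 2.1 × 0.430084 = 10.5879 kN.
I_c = πr⁴/4 = π × 0.37⁴/4 = 0.0147196 m⁴.
Centre of pressure: y_p = y_c + I_c/(y_c·A) = 2.1 + 0.0147196/(2.1 × 0.430084) = 2.1 + 0.0162976 = 2.1163 m along the plane.
The resultant acts 0.37 + 0.0162976 = 0.386298 m (along the plate) below the hinge at the top edge, so the moment about the hinge is M = F × 0.386298 = 10.5879 × 0.386298 = 4.09008 kN·m.

M ≈ 4.090 kN·m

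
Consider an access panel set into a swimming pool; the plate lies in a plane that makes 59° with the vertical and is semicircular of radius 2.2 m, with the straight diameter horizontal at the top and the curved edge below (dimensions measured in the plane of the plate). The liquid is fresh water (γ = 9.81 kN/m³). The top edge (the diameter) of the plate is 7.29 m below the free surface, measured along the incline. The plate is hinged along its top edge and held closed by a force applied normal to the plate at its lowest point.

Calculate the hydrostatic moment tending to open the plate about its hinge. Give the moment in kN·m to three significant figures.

γ = 9.81 kN/m³.
The plate makes 59° with the vertical, i.e. θ = 90° − 59° = 31° to the horizontal. Measuring y along the incline from the free-surface line, vertical depth h = y·sinθ with sinθ = 0.515038.
The centroid of a semicircle lies 4r/(3π) = 0.933709 m from the diameter, here below the top edge, so y_c = 7.29 + 0.933709 = 8.22371 m and h_c = 8.22371 × 0.515038 = 4.23552 m.
A = πr²/2 = π × 2.2²/2 = 7.60265 m².
Resultant F = γ·h_c·A = 9.81 × 4.23552 × 7.60265 = 315.894 kN.
I_c = (π/8 − 8/(9π))·r⁴ = 0.109757 × 2.2⁴ = 2.57112 m⁴.
Centre of pressure: y_p = y_c + I_c/(y_c·A) = 8.22371 + 2.57112/(8.22371 × 7.60265) = 8.22371 + 0.0411235 = 8.26483 m along the plane.
The resultant acts 0.933709 + 0.0411235 = 0.974832 m (along the plate) below the hinge at the top edge, so the moment about the hinge is M = F × 0.974832 = 315.894 × 0.974832 = 307.944 kN·m.

M ≈ 308 kN·m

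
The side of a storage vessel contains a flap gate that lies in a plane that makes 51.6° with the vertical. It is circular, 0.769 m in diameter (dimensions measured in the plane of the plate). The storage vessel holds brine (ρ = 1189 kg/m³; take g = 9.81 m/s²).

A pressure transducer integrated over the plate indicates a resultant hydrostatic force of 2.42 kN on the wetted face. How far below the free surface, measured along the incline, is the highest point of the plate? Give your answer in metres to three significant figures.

γ = ρg = 1189 × 9.81 / 1000 = 11.66409 kN/m³.
A = π(0.3845)² = 0.464454 m².
From F = γ·h_c·A, the centroid depth is h_c = 2.42/(11.66409 × 0.464454) = 0.446706 m.
The plate makes 51.6° with the vertical, i.e. θ = 90° − 51.6° = 38.4° to the horizontal. Measuring y along the incline from the free-surface line, vertical depth h = y·sinθ with sinθ = 0.621148.
Along the incline, y_c = h_c/sinθ = 0.446706/0.621148 = 0.719162 m.
The centroid is at the centre, 0.3845 m below the top of the plate, so the highest point sits at y_top = 0.719162 − 0.3845 = 0.334662 m along the incline.

y_top ≈ 0.335 m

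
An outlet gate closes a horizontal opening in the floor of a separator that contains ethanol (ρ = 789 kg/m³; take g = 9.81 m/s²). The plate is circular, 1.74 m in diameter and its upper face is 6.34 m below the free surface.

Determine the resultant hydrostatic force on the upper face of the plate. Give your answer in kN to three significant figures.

γ = ρg = 789 × 9.81 / 1000 = 7.74009 kN/m³.
The plate is horizontal, so pressure is uniform at p = γ·h = 7.74009 × 6.34 = 49.0722 kN/m².
A = π(0.87)² = 2.37787 m².
F = p·A = 49.0722 × 2.37787 = 116.687 kN.

F ≈ 117 kN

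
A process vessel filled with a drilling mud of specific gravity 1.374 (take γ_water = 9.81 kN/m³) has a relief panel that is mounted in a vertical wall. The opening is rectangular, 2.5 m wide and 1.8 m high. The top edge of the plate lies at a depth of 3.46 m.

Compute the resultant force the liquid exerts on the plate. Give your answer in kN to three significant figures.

F ≈ 264 kN

γ = 1.374 × 9.81 = 13.47894 kN/m³.
The centroid lies 1.8/2 = 0.9 m below the top edge, so the centroid depth is h_c = 3.46 + 0.9 = 4.36 m.
A = 2.5 × 1.8 = 4.5 m².
Resultant F = γ·h_c·A = 13.47894 × 4.36 × 4.5 = 264.457 kN.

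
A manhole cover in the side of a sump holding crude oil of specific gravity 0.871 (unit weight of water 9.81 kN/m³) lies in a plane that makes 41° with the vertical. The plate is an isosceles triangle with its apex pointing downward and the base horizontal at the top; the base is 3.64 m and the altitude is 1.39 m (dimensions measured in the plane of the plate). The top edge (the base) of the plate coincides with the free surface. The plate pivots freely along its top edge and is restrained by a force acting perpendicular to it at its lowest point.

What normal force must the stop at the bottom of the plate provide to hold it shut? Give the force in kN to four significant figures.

γ = 0.871 × 9.81 = 8.54451 kN/m³.
The plate makes 41° with the vertical, i.e. θ = 90° − 41° = 49° to the horizontal. Measuring y along the incline from the free-surface line, vertical depth h = y·sinθ with sinθ = 0.754710.
With the apex down, the centroid sits h/3 = 1.39/3 = 0.463333 m below the base (the top edge), so y_c = 0.463333 m and h_c = 0.463333 × 0.754710 = 0.349682 m.
A = ½ × 3.64 × 1.39 = 2.5298 m².
Resultant F = γ·h_c·A = 8.54451 × 0.349682 × 2.5298 = 7.55869 kN.
I_c = b·h³/36 = 3.64 × 1.39³/36 = 0.271546 m⁴.
Centre of pressure: y_p = y_c + I_c/(y_c·A) = 0.463333 + 0.271546/(0.463333 × 2.5298) = 0.463333 + 0.231667 = 0.695 m along the plane.
The resultant acts 0.463333 + 0.231667 = 0.695 m (along the plate) below the hinge at the top edge, so the moment about the hinge is M = F × 0.695 = 7.55869 × 0.695 = 5.25329 kN·m.
A normal force at the bottom, 1.39 m from the hinge, must supply this moment: P = 5.25329/1.39 = 3.77935 kN.

P ≈ 3.779 kN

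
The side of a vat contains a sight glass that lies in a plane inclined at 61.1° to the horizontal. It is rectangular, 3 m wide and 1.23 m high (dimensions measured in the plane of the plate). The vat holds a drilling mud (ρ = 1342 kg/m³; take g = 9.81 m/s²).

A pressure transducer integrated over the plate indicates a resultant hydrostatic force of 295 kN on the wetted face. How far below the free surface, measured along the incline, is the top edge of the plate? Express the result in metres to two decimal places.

γ = ρg = 1342 × 9.81 / 1000 = 13.16502 kN/m³.
A = 3 × 1.23 = 3.69 m².
From F = γ·h_c·A, the centroid depth is h_c = 295/(13.16502 × 3.69) = 6.07259 m.
Let θ = 61.1° be the plate's angle to the horizontal; measure y along the incline from where the plane meets the free surface. Vertical depth h = y·sinθ with sinθ = 0.875465.
Along the incline, y_c = h_c/sinθ = 6.07259/0.875465 = 6.93642 m.
The centroid lies 1.23/2 = 0.615 m below the top edge, so the top edge sits at y_top = 6.93642 − 0.615 = 6.32142 m along the incline.

y_top ≈ 6.32 m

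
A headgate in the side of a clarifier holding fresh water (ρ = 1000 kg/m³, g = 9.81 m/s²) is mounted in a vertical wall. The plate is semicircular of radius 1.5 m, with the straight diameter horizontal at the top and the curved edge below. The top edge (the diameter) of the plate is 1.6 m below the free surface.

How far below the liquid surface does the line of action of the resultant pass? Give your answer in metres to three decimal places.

γ = ρg = 1000 × 9.81 = 9810 N/m³ = 9.81 kN/m³.
The centroid of a semicircle lies 4r/(3π) = 0.63662 m from the diameter, here below the top edge, so the centroid depth is h_c = 1.6 + 0.63662 = 2.23662 m.
A = πr²/2 = π × 1.5²/2 = 3.53429 m².
Resultant F = γ·h_c·A = 9.81 × 2.23662 × 3.53429 = 77.5467 kN.
I_c = (π/8 − 8/(9π))·r⁴ = 0.109757 × 1.5⁴ = 0.555645 m⁴.
Centre of pressure: y_p = y_c + I_c/(y_c·A) = 2.23662 + 0.555645/(2.23662 × 3.53429) = 2.23662 + 0.0702915 = 2.30691 m along the plane.

h_p = 2.307 m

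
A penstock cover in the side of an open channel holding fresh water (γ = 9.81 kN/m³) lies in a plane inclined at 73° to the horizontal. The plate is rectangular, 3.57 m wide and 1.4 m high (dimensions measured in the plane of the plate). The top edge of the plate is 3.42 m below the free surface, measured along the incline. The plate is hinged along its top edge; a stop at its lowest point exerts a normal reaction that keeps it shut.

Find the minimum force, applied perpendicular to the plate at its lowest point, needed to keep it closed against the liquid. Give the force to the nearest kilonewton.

γ = 9.81 kN/m³.
Let θ = 73° be the plate's angle to the horizontal; measure y along the incline from where the plane meets the free surface. Vertical depth h = y·sinθ with sinθ = 0.956305.
The centroid lies 1.4/2 = 0.7 m below the top edge, so y_c = 3.42 + 0.7 = 4.12 m and h_c = 4.12 × 0.956305 = 3.93998 m.
A = 3.57 × 1.4 = 4.998 m².
Resultant F = γ·h_c·A = 9.81 × 3.93998 × 4.998 = 193.179 kN.
I_c = b·h³/12 = 3.57 × 1.4³/12 = 0.81634 m⁴.
Centre of pressure: y_p = y_c + I_c/(y_c·A) = 4.12 + 0.81634/(4.12 × 4.998) = 4.12 + 0.039644 = 4.15964 m along the plane.
The resultant acts 0.7 + 0.039644 = 0.739644 m (along the plate) below the hinge at the top edge, so the moment about the hinge is M = F × 0.739644 = 193.179 × 0.739644 = 142.884 kN·m.
A normal force at the bottom, 1.4 m from the hinge, must supply this moment: P = 142.884/1.4 = 102.06 kN.

P ≈ 102 kN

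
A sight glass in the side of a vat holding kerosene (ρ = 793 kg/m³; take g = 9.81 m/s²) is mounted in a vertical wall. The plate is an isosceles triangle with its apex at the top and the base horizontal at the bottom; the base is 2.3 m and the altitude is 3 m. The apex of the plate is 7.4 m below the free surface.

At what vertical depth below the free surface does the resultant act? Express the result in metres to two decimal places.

γ = ρg = 793 × 9.81 / 1000 = 7.77933 kN/m³.
With the apex up, the centroid sits 2h/3 = 2 × 3/3 = 2 m below the apex, so the centroid depth is h_c = 7.4 + 2 = 9.4 m.
A = ½ × 2.3 × 3 = 3.45 m².
Resultant F = γ·h_c·A = 7.77933 × 9.4 × 3.45 = 252.284 kN.
I_c = b·h³/36 = 2.3 × 3³/36 = 1.725 m⁴.
Centre of pressure: y_p = y_c + I_c/(y_c·A) = 9.4 + 1.725/(9.4 × 3.45) = 9.4 + 0.0531915 = 9.45319 m along the plane.

h_p = 9.45 m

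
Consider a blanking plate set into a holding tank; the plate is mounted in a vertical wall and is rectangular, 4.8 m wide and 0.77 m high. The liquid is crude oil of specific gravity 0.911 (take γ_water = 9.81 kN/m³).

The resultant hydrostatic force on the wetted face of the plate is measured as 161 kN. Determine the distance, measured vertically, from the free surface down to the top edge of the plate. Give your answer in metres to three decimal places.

γ = 0.911 × 9.81 = 8.93691 kN/m³.
A = 4.8 × 0.77 = 3.696 m².
From F = γ·h_c·A, the centroid depth is h_c = 161/(8.93691 × 3.696) = 4.87424 m.
The centroid lies 0.77/2 = 0.385 m below the top edge, so the top edge sits at h_top = 4.87424 − 0.385 = 4.48924 m below the surface.

d_top ≈ 4.489 m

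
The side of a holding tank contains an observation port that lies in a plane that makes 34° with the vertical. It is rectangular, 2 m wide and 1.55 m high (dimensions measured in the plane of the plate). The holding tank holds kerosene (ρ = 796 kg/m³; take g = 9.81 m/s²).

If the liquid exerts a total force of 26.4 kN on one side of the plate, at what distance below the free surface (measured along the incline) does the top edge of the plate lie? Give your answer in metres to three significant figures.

y_top ≈ 0.540 m

γ = ρg = 796 × 9.81 / 1000 = 7.80876 kN/m³.
A = 2 × 1.55 = 3.1 m².
From F = γ·h_c·A, the centroid depth is h_c = 26.4/(7.80876 × 3.1) = 1.09059 m.
The plate makes 34° with the vertical, i.e. θ = 90° − 34° = 56° to the horizontal. Measuring y along the incline from the free-surface line, vertical depth h = y·sinθ with sinθ = 0.829038.
Along the incline, y_c = h_c/sinθ = 1.09059/0.829038 = 1.31549 m.
The centroid lies 1.55/2 = 0.775 m below the top edge, so the top edge sits at y_top = 1.31549 − 0.775 = 0.54049 m along the incline.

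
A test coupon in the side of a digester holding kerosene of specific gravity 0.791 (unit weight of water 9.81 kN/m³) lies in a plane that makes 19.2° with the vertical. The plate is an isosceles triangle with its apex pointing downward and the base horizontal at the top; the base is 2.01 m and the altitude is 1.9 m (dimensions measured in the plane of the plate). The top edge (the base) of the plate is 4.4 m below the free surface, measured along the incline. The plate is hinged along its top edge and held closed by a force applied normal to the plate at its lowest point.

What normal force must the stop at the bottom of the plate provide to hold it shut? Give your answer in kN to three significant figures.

γ = 0.791 × 9.81 = 7.75971 kN/m³.
The plate makes 19.2° with the vertical, i.e. θ = 90° − 19.2° = 70.8° to the horizontal. Measuring y along the incline from the free-surface line, vertical depth h = y·sinθ with sinθ = 0.944376.
With the apex down, the centroid sits h/3 = 1.9/3 = 0.633333 m below the base (the top edge), so y_c = 4.4 + 0.633333 = 5.03333 m and h_c = 5.03333 × 0.944376 = 4.75336 m.
A = ½ × 2.01 × 1.9 = 1.9095 m².
Resultant F = γ·h_c·A = 7.75971 × 4.75336 × 1.9095 = 70.4313 kN.
I_c = b·h³/36 = 2.01 × 1.9³/36 = 0.382961 m⁴.
Centre of pressure: y_p = y_c + I_c/(y_c·A) = 5.03333 + 0.382961/(5.03333 × 1.9095) = 5.03333 + 0.0398455 = 5.07318 m along the plane.
The resultant acts 0.633333 + 0.0398455 = 0.673179 m (along the plate) below the hinge at the top edge, so the moment about the hinge is M = F × 0.673179 = 70.4313 × 0.673179 = 47.4129 kN·m.
A normal force at the bottom, 1.9 m from the hinge, must supply this moment: P = 47.4129/1.9 = 24.9542 kN.

P ≈ 25.0 kN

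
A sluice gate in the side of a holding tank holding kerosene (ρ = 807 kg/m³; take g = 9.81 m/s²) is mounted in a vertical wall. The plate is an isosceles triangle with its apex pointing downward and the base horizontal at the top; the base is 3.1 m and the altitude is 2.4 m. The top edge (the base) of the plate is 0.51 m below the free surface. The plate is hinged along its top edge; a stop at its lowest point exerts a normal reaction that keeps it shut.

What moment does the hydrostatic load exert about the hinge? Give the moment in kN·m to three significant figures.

γ = ρg = 807 × 9.81 / 1000 = 7.91667 kN/m³.
With the apex down, the centroid sits h/3 = 2.4/3 = 0.8 m below the base (the top edge), so the centroid depth is h_c = 0.51 + 0.8 = 1.31 m.
A = ½ × 3.1 × 2.4 = 3.72 m².
Resultant F = γ·h_c·A = 7.91667 × 1.31 × 3.72 = 38.5795 kN.
I_c = b·h³/36 = 3.1 × 2.4³/36 = 1.1904 m⁴.
Centre of pressure: y_p = y_c + I_c/(y_c·A) = 1.31 + 1.1904/(1.31 × 3.72) = 1.31 + 0.244275 = 1.55428 m along the plane.
The resultant acts 0.8 + 0.244275 = 1.04428 m (along the plate) below the hinge at the top edge, so the moment about the hinge is M = F × 1.04428 = 38.5795 × 1.04428 = 40.2878 kN·m.

M ≈ 40.3 kN·m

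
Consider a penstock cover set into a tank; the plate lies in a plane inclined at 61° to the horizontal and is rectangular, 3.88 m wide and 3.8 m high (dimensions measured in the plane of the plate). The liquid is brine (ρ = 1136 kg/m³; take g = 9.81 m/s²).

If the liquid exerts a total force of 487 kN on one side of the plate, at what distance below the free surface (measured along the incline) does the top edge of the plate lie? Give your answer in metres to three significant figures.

γ = ρg = 1136 × 9.81 / 1000 = 11.14416 kN/m³.
A = 3.88 × 3.8 = 14.744 m².
From F = γ·h_c·A, the centroid depth is h_c = 487/(11.14416 × 14.744) = 2.96392 m.
Let θ = 61° be the plate's angle to the horizontal; measure y along the incline from where the plane meets the free surface. Vertical depth h = y·sinθ with sinθ = 0.874620.
Along the incline, y_c = h_c/sinθ = 2.96392/0.874620 = 3.38881 m.
The centroid lies 3.8/2 = 1.9 m below the top edge, so the top edge sits at y_top = 3.38881 − 1.9 = 1.48881 m along the incline.

y_top ≈ 1.49 m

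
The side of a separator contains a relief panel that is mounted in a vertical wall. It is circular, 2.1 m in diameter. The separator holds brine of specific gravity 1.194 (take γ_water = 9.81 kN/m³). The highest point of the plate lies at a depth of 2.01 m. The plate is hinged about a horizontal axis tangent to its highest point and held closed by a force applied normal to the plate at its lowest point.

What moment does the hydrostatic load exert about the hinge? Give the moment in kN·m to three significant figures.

M ≈ 142 kN·m

γ = 1.194 × 9.81 = 11.71314 kN/m³.
The centroid is at the centre, 1.05 m below the top of the plate, so the centroid depth is h_c = 2.01 + 1.05 = 3.06 m.
A = π(1.05)² = 3.46361 m².
Resultant F = γ·h_c·A = 11.71314 × 3.06 × 3.46361 = 124.143 kN.
I_c = πr⁴/4 = π × 1.05⁴/4 = 0.954656 m⁴.
Centre of pressure: y_p = y_c + I_c/(y_c·A) = 3.06 + 0.954656/(3.06 × 3.46361) = 3.06 + 0.0900734 = 3.15007 m along the plane.
The resultant acts 1.05 + 0.0900734 = 1.14007 m (along the plate) below the hinge at the top edge, so the moment about the hinge is M = F × 1.14007 = 124.143 × 1.14007 = 141.532 kN·m.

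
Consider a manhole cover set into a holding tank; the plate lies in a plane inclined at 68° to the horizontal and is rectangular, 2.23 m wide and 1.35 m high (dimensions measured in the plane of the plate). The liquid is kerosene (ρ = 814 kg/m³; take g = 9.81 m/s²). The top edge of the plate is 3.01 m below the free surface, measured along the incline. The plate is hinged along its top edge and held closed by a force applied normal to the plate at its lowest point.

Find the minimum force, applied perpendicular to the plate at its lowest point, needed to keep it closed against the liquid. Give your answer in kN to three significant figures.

P ≈ 43.6 kN

γ = ρg = 814 × 9.81 / 1000 = 7.98534 kN/m³.
Let θ = 68° be the plate's angle to the horizontal; measure y along the incline from where the plane meets the free surface. Vertical depth h = y·sinθ with sinθ = 0.927184.
The centroid lies 1.35/2 = 0.675 m below the top edge, so y_c = 3.01 + 0.675 = 3.685 m and h_c = 3.685 × 0.927184 = 3.41667 m.
A = 2.23 × 1.35 = 3.0105 m².
Resultant F = γ·h_c·A = 7.98534 × 3.41667 × 3.0105 = 82.1363 kN.
I_c = b·h³/12 = 2.23 × 1.35³/12 = 0.45722 m⁴.
Centre of pressure: y_p = y_c + I_c/(y_c·A) = 3.685 + 0.45722/(3.685 × 3.0105) = 3.685 + 0.0412144 = 3.72621 m along the plane.
The resultant acts 0.675 + 0.0412144 = 0.716214 m (along the plate) below the hinge at the top edge, so the moment about the hinge is M = F × 0.716214 = 82.1363 × 0.716214 = 58.8272 kN·m.
A normal force at the bottom, 1.35 m from the hinge, must supply this moment: P = 58.8272/1.35 = 43.5757 kN.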